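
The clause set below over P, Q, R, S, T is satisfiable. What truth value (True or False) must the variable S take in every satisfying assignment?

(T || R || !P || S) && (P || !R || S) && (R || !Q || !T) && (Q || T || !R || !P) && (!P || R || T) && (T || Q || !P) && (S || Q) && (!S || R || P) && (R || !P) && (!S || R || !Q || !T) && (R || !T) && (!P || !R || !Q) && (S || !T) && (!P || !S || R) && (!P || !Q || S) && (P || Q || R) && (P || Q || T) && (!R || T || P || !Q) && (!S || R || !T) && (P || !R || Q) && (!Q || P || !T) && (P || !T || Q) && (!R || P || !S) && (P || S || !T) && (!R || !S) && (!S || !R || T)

Suppose S = true.
(!R) alone gives R = false.
(P) alone gives P = true.
That conflicts with the unit clause (!P).
So every satisfying assignment has S = False.

False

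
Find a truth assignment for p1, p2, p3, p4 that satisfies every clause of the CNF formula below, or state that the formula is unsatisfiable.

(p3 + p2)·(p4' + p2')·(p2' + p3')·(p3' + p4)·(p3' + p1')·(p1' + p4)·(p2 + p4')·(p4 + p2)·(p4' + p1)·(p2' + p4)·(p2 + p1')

Branch on p3: set p3 = 1.
The clause (p2') is unit, so p2 = 0.
The clause (p4) is unit, so p4 = 1.
Now (p4') is unsatisfied and unit — conflict.
Undo p3 and try p3 = 0.
The clause (p2) is unit, so p2 = 1.
The clause (p4') is unit, so p4 = 0.
Now (p4) is unsatisfied and unit — conflict.
Neither p3 = 1 nor p3 = 0 works.

UNSATISFIABLE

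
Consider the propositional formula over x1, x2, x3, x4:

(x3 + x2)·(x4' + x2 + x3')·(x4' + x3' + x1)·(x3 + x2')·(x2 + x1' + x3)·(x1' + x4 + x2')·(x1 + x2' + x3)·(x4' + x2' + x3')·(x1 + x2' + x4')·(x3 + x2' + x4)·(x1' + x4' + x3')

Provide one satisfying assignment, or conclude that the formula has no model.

x1 ↦ 1; x2 ↦ 0; x3 ↦ 1; x4 ↦ 0

Branch on x3: set x3 = 1.
Branch on x4: set x4 = 0.
Branch on x1: set x1 = 1.
(x2') alone gives x2 = 0.
Every clause now holds.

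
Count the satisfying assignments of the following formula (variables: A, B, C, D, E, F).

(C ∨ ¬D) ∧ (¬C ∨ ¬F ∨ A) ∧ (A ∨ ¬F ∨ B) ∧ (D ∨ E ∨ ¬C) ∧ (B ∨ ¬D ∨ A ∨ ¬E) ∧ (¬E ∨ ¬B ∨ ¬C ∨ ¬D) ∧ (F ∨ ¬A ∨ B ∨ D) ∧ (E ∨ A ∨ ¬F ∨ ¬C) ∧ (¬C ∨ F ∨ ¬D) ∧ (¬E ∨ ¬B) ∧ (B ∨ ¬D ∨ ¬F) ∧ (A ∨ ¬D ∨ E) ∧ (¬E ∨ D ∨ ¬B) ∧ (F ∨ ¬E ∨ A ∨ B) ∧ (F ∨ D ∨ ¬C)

9

There are 2^6 = 64 truth assignments over (A, B, C, D, E, F).
Split on D. With D = True, the clauses containing D are satisfied and ¬D drops from the rest; 1 of the 2^5 = 32 assignments to the other variables satisfy what remains.
With D = False, by the same count on the reduced clause set, 8 assignments work.
(One model: A=F, B=F, C=F, D=F, E=F, F=F.)
Total: 1 + 8 = 9.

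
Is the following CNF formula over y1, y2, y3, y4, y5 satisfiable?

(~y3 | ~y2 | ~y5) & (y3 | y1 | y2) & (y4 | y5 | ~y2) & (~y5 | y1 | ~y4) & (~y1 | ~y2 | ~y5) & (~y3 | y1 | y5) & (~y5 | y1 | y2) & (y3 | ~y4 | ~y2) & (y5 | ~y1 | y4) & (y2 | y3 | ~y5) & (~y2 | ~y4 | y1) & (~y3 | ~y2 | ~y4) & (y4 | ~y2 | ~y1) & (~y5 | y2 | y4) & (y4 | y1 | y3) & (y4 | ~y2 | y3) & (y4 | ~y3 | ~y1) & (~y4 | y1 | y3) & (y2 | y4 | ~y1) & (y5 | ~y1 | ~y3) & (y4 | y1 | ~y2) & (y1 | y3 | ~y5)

Try y3 = 0.
Try y1 = 1.
Try y2 = 0.
Unit clause (~y5) forces y5 = 0.
Unit clause (y4) forces y4 = 1.
Every clause now holds.
A satisfying assignment: y1 ↦ 1,  y2 ↦ 0,  y3 ↦ 0,  y4 ↦ 1,  y5 ↦ 0.

Satisfiable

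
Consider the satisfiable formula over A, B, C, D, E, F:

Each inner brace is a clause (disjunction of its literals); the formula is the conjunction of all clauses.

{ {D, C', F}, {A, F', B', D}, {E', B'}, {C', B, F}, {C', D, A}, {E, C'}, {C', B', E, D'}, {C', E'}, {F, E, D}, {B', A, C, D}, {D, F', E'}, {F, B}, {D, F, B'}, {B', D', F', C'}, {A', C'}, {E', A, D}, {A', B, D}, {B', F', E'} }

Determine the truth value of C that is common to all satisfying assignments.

Suppose C = 1.
Unit clause (E) forces E = 1.
That conflicts with the unit clause (E').
So every satisfying assignment has C = False.

False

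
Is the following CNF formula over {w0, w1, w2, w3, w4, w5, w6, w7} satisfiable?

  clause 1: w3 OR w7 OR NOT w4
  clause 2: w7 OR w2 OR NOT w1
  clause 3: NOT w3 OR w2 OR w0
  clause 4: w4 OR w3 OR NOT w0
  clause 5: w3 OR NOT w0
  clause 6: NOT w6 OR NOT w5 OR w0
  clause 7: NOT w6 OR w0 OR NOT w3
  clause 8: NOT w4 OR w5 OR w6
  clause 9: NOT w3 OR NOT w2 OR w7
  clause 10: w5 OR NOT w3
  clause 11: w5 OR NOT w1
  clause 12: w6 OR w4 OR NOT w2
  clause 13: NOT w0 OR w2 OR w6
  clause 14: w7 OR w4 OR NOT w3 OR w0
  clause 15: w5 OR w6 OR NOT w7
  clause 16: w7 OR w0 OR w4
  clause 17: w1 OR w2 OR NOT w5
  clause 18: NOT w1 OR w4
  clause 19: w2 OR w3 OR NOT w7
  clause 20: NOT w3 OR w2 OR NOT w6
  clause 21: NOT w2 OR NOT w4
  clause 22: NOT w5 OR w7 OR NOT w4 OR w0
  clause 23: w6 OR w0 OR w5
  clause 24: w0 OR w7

Case w3 = false:
From the singleton clause (NOT w0), w0 = false.
From the singleton clause (w7), w7 = true.
From the singleton clause (w2), w2 = true.
From the singleton clause (NOT w4), w4 = false.
From the singleton clause (w6), w6 = true.
From the singleton clause (NOT w5), w5 = false.
From the singleton clause (NOT w1), w1 = false.
This assignment satisfies each clause.
A satisfying assignment: w0: false, w1: false, w2: true, w3: false, w4: false, w5: false, w6: true, w7: true.

Yes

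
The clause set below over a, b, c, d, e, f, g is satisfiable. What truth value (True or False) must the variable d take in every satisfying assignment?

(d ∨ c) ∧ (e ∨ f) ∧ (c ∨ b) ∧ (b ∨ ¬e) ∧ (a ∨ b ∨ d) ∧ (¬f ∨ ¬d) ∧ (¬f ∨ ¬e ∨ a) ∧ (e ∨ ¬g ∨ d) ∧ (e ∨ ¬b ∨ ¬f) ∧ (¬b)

False

Suppose d = True.
The clause (¬f) is unit, so f = False.
The clause (e) is unit, so e = True.
The clause (b) is unit, so b = True.
But (¬b) is also a unit clause — contradiction.
So every satisfying assignment has d = False.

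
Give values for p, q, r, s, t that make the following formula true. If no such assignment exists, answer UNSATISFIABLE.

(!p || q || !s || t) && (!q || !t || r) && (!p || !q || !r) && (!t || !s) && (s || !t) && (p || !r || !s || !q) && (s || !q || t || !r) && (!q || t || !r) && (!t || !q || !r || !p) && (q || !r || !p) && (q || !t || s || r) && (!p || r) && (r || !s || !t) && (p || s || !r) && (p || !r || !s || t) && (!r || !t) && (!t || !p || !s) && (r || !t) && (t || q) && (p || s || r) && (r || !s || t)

Try t = false.
(q) alone gives q = true.
(!r) alone gives r = false.
(!p) alone gives p = false.
(s) alone gives s = true.
But (!s) is also a unit clause — contradiction.
So t must be the other value — set t = true.
(!s) alone gives s = false.
But (s) is also a unit clause — contradiction.
Either choice for t ends in contradiction.

UNSATISFIABLE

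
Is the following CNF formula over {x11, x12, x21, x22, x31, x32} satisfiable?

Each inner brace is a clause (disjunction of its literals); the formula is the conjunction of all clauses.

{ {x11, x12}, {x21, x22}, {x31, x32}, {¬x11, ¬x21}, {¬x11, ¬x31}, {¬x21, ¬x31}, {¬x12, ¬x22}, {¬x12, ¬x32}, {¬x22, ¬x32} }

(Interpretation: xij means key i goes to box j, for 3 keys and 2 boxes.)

Unsatisfiable

Branch on x11: set x11 = True.
(¬x21) alone gives x21 = False.
(x22) alone gives x22 = True.
(¬x31) alone gives x31 = False.
(x32) alone gives x32 = True.
Now (¬x32) is unsatisfied and unit — conflict.
Undo x11 and try x11 = False.
(x12) alone gives x12 = True.
(¬x22) alone gives x22 = False.
(x21) alone gives x21 = True.
(¬x31) alone gives x31 = False.
(x32) alone gives x32 = True.
Now (¬x32) is unsatisfied and unit — conflict.
Neither x11 = True nor x11 = False works.
No assignment satisfies every clause.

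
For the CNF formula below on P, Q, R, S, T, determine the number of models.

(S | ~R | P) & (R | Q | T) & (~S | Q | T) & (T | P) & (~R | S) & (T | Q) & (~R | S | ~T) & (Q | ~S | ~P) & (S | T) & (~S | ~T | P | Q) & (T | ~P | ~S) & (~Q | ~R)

There are 2^5 = 32 truth assignments over (P, Q, R, S, T).
Split on R. With R = 1, the clauses containing R are satisfied and ~R drops from the rest; 0 of the 2^4 = 16 assignments to the other variables satisfy what remains.
With R = 0, by the same count on the reduced clause set, 6 assignments work.
Total: 0 + 6 = 6.

6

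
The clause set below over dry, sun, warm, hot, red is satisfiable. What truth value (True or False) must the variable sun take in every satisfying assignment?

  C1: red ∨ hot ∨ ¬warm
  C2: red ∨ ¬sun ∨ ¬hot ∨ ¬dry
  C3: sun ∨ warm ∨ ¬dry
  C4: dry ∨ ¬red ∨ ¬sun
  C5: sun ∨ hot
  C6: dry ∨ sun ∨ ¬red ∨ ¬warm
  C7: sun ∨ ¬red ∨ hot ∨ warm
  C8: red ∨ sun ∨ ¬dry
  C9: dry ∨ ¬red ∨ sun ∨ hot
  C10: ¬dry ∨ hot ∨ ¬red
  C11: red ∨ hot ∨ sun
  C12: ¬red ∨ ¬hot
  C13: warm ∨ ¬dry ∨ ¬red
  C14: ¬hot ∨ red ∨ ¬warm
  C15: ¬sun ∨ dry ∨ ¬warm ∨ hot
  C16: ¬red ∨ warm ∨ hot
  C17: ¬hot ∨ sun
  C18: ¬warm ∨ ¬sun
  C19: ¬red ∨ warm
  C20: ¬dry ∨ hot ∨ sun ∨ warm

True

Suppose sun = False.
(hot) alone gives hot = True.
Now (¬hot) is unsatisfied and unit — conflict.
So every satisfying assignment has sun = True.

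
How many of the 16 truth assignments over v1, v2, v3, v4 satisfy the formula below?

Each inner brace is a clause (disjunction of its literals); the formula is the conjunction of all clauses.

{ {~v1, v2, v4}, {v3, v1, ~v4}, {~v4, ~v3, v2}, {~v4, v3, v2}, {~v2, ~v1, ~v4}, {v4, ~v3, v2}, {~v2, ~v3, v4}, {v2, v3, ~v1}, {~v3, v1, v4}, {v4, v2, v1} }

There are 2^4 = 16 truth assignments over (v1, v2, v3, v4).
Check each against the 10 clauses (columns in the order v1, v2, v3, v4):
  F F F F  ✗ fails (v4 | v2 | v1)
  F F F T  ✗ fails (v3 | v1 | ~v4)
  F F T F  ✗ fails (v4 | ~v3 | v2)
  F F T T  ✗ fails (~v4 | ~v3 | v2)
  F T F F  ✓ satisfies all
  F T F T  ✗ fails (v3 | v1 | ~v4)
  F T T F  ✗ fails (~v2 | ~v3 | v4)
  F T T T  ✓ satisfies all
  T F F F  ✗ fails (~v1 | v2 | v4)
  T F F T  ✗ fails (~v4 | v3 | v2)
  T F T F  ✗ fails (~v1 | v2 | v4)
  T F T T  ✗ fails (~v4 | ~v3 | v2)
  T T F F  ✓ satisfies all
  T T F T  ✗ fails (~v2 | ~v1 | ~v4)
  T T T F  ✗ fails (~v2 | ~v3 | v4)
  T T T T  ✗ fails (~v2 | ~v1 | ~v4)
3 of the 16 rows are models.

3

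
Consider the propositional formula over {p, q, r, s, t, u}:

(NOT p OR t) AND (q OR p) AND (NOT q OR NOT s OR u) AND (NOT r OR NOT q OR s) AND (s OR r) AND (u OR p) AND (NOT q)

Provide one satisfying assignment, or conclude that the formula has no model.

p ↦ true,  q ↦ false,  r ↦ true,  s ↦ false,  t ↦ true,  u ↦ true

From the singleton clause (NOT q), q = false.
From the singleton clause (p), p = true.
From the singleton clause (t), t = true.
Suppose s = false.
From the singleton clause (r), r = true.
Every clause is now satisfied; u is unconstrained.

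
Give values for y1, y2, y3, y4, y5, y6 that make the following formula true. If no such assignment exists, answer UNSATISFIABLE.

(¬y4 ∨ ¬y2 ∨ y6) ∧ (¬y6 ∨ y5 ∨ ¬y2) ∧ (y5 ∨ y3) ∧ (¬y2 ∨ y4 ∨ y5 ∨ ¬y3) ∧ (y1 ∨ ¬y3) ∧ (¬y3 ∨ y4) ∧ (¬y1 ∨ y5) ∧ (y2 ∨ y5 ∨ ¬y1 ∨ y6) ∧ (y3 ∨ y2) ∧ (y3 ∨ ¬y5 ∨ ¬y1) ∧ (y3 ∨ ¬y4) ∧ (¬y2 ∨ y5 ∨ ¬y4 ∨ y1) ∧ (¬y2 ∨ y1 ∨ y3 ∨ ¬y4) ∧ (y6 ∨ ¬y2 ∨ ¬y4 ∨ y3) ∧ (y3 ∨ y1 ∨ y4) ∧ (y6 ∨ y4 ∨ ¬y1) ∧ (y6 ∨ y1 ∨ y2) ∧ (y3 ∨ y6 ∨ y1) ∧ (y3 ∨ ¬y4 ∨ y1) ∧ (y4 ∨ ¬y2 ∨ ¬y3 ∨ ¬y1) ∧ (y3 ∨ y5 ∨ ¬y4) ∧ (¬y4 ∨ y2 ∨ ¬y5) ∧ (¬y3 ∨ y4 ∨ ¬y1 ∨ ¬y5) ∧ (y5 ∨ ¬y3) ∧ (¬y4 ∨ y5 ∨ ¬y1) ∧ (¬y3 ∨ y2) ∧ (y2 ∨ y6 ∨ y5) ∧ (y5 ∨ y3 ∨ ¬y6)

y1=True, y2=True, y3=True, y4=True, y5=True, y6=True

Try y5 = True.
Try y1 = True.
The clause (y3) is unit, so y3 = True.
The clause (y4) is unit, so y4 = True.
The clause (y2) is unit, so y2 = True.
The clause (y6) is unit, so y6 = True.
This assignment satisfies each clause.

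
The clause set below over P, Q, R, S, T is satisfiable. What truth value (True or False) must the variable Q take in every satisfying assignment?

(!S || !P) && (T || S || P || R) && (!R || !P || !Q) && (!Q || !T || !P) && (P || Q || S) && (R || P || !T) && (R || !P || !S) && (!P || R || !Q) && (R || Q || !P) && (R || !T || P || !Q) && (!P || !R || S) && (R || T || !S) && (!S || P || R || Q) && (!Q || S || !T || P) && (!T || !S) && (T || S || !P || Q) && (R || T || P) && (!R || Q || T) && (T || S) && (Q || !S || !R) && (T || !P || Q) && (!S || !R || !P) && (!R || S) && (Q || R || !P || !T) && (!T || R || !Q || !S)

Suppose Q = false.
Branch on S: set S = false.
Unit clause (P) forces P = true.
Unit clause (R) forces R = true.
But (!R) is also a unit clause — contradiction.
Undo S and try S = true.
Unit clause (!P) forces P = false.
Unit clause (R) forces R = true.
But (!R) is also a unit clause — contradiction.
Either choice for S ends in contradiction.
So every satisfying assignment has Q = True.

True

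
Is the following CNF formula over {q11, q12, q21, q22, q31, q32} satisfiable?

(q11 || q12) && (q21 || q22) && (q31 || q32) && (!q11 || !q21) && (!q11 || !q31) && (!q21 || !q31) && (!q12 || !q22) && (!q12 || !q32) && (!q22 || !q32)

No

Branch on q11: set q11 = true.
Unit clause (!q21) forces q21 = false.
Unit clause (q22) forces q22 = true.
Unit clause (!q31) forces q31 = false.
Unit clause (q32) forces q32 = true.
But (!q32) is also a unit clause — contradiction.
That branch fails; take q11 = false instead.
Unit clause (q12) forces q12 = true.
Unit clause (!q22) forces q22 = false.
Unit clause (q21) forces q21 = true.
Unit clause (!q31) forces q31 = false.
Unit clause (q32) forces q32 = true.
But (!q32) is also a unit clause — contradiction.
Either choice for q11 ends in contradiction.
No assignment satisfies every clause.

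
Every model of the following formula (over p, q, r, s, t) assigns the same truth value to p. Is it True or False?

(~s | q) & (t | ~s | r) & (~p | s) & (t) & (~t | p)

Suppose p = 0.
Unit clause (t) forces t = 1.
But (~t) is also a unit clause — contradiction.
So every satisfying assignment has p = True.

True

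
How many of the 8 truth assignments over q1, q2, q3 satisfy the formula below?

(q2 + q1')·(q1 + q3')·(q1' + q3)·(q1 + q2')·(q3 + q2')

2

There are 2^3 = 8 truth assignments over (q1, q2, q3).
Split on q3. With q3 = 1, the clauses containing q3 are satisfied and q3' drops from the rest; 1 of the 2^2 = 4 assignments to the other variables satisfy what remains.
With q3 = 0, by the same count on the reduced clause set, 1 assignment works.
(One model: q1=F, q2=F, q3=F.)
Total: 1 + 1 = 2.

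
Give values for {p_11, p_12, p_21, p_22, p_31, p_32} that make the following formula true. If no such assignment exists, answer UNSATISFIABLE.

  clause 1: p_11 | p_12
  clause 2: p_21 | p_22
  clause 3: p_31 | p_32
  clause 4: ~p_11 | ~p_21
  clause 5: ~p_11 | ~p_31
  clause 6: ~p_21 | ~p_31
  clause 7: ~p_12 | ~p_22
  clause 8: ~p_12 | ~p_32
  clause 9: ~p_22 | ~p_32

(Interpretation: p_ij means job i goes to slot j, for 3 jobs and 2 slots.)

Branch on p_11: set p_11 = 1.
The clause (~p_21) is unit, so p_21 = 0.
The clause (p_22) is unit, so p_22 = 1.
The clause (~p_31) is unit, so p_31 = 0.
The clause (p_32) is unit, so p_32 = 1.
That conflicts with the unit clause (~p_32).
So p_11 must be the other value — set p_11 = 0.
The clause (p_12) is unit, so p_12 = 1.
The clause (~p_22) is unit, so p_22 = 0.
The clause (p_21) is unit, so p_21 = 1.
The clause (~p_31) is unit, so p_31 = 0.
The clause (p_32) is unit, so p_32 = 1.
That conflicts with the unit clause (~p_32).
Either choice for p_11 ends in contradiction.

UNSATISFIABLE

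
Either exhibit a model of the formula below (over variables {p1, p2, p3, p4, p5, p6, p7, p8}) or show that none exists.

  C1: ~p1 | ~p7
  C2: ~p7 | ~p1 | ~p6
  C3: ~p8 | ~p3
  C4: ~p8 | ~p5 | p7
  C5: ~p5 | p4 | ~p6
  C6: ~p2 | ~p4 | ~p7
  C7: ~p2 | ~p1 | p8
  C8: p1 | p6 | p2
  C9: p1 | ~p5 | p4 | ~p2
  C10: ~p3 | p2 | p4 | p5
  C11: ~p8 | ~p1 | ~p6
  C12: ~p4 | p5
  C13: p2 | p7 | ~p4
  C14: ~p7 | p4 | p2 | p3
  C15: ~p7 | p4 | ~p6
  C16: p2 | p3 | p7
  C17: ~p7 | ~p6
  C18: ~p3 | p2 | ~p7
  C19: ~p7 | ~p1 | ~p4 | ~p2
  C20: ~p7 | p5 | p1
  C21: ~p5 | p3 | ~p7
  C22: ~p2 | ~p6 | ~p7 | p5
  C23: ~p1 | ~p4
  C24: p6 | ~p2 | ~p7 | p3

p1: 0; p2: 1; p3: 1; p4: 1; p5: 1; p6: 0; p7: 0; p8: 0

Try p1 = 0.
Try p8 = 0.
Try p6 = 0.
From the singleton clause (p2), p2 = 1.
Try p4 = 1.
From the singleton clause (~p7), p7 = 0.
From the singleton clause (p5), p5 = 1.
All clauses hold; p3 can take either value.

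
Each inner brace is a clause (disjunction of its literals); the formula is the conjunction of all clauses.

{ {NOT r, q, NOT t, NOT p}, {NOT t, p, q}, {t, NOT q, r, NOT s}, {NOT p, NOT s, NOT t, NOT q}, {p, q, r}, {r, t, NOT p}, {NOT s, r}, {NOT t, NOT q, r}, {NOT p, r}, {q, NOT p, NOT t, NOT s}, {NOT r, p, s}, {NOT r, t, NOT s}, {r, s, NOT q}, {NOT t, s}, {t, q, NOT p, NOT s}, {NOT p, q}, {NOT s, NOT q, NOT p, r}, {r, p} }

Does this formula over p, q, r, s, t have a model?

Branch on s: set s = true.
From the singleton clause (r), r = true.
From the singleton clause (t), t = true.
Branch on q: set q = true.
From the singleton clause (NOT p), p = false.
All clauses are satisfied.
A satisfying assignment: p=false,  q=true,  r=true,  s=true,  t=true.

Yes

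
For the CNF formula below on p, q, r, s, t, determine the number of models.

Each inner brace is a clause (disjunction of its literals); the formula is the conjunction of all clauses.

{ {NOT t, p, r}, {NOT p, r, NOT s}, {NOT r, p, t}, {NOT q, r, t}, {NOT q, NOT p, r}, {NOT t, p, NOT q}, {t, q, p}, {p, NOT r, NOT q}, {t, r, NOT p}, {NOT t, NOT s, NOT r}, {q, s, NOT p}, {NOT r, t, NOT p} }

There are 2^5 = 32 truth assignments over (p, q, r, s, t).
Split on r. With r = true, the clauses containing r are satisfied and NOT r drops from the rest; 2 of the 2^4 = 16 assignments to the other variables satisfy what remains.
With r = false, by the same count on the reduced clause set, 0 assignments work.
Total: 2 + 0 = 2.

2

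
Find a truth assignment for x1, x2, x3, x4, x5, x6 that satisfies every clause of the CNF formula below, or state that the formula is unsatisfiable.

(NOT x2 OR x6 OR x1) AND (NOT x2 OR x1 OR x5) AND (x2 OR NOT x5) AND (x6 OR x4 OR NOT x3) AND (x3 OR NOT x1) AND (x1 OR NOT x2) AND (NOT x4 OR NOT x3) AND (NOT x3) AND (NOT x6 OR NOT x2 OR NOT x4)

x1=false, x2=false, x3=false, x4=false, x5=false, x6=true

(NOT x3) alone gives x3 = false.
(NOT x1) alone gives x1 = false.
(NOT x2) alone gives x2 = false.
(NOT x5) alone gives x5 = false.
No clause remains; x4, x6 are free.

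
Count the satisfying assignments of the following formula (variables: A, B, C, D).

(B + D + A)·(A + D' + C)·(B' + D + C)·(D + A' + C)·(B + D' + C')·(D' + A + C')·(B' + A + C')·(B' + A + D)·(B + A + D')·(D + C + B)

5

There are 2^4 = 16 truth assignments over (A, B, C, D).
Check each against the 10 clauses (columns in the order A, B, C, D):
  F F F F  ✗ fails (B + D + A)
  F F F T  ✗ fails (A + D' + C)
  F F T F  ✗ fails (B + D + A)
  F F T T  ✗ fails (B + D' + C')
  F T F F  ✗ fails (B' + D + C)
  F T F T  ✗ fails (A + D' + C)
  F T T F  ✗ fails (B' + A + C')
  F T T T  ✗ fails (D' + A + C')
  T F F F  ✗ fails (D + A' + C)
  T F F T  ✓ satisfies all
  T F T F  ✓ satisfies all
  T F T T  ✗ fails (B + D' + C')
  T T F F  ✗ fails (B' + D + C)
  T T F T  ✓ satisfies all
  T T T F  ✓ satisfies all
  T T T T  ✓ satisfies all
5 of the 16 rows are models.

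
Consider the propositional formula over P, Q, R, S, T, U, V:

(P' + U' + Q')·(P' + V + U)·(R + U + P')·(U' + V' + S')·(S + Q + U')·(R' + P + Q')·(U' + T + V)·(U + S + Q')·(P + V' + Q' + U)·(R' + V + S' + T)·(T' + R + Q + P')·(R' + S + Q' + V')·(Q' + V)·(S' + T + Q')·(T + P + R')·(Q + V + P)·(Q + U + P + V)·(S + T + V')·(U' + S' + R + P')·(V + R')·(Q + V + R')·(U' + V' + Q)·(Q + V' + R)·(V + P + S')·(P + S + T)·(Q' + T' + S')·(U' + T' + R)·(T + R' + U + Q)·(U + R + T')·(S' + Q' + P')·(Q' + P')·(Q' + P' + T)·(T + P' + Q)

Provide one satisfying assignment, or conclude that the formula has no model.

Branch on Q: set Q = 0.
Branch on S: set S = 1.
Branch on U: set U = 0.
Branch on P: set P = 0.
Unit clause (V) forces V = 1.
Unit clause (R) forces R = 1.
Unit clause (T) forces T = 1.
All clauses are satisfied.

P: 0, Q: 0, R: 1, S: 1, T: 1, U: 0, V: 1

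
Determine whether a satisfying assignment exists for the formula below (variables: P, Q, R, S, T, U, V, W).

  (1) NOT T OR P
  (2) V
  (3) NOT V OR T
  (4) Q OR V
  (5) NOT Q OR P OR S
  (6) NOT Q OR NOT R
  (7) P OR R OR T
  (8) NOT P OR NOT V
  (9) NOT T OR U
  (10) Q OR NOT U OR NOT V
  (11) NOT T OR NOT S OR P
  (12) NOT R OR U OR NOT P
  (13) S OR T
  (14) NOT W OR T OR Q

No, unsatisfiable

From the singleton clause (V), V = true.
From the singleton clause (T), T = true.
From the singleton clause (P), P = true.
That conflicts with the unit clause (NOT P).
No assignment satisfies every clause.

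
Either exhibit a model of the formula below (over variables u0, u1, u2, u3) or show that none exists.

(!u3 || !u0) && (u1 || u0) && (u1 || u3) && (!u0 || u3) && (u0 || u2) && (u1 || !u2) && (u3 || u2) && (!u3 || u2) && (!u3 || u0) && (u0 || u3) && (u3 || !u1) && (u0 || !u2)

Branch on u3: set u3 = false.
The clause (u1) is unit, so u1 = true.
But (!u1) is also a unit clause — contradiction.
Undo u3 and try u3 = true.
The clause (!u0) is unit, so u0 = false.
But (u0) is also a unit clause — contradiction.
Either choice for u3 ends in contradiction.

UNSATISFIABLE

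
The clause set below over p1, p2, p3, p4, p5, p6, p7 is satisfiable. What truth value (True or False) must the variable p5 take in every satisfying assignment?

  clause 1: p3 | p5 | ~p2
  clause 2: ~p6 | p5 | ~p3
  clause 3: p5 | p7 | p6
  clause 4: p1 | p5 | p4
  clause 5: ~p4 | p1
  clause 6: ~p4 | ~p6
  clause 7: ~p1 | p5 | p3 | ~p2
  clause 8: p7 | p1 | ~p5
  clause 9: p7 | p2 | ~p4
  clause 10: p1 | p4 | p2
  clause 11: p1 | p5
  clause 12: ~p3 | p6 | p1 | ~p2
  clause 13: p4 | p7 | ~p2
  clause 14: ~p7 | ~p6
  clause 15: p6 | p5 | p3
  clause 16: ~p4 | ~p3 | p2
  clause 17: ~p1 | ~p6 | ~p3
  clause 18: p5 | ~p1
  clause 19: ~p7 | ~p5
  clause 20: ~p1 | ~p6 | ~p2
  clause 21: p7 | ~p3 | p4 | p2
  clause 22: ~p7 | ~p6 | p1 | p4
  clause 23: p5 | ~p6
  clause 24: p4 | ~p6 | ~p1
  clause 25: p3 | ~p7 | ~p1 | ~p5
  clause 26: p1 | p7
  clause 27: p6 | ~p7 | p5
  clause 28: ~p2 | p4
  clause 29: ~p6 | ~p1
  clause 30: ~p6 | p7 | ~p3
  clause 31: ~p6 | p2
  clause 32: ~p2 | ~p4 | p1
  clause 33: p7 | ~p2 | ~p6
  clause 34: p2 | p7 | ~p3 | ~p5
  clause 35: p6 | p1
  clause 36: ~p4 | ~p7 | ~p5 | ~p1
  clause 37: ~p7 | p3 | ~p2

True

Suppose p5 = 0.
(p1) alone gives p1 = 1.
That conflicts with the unit clause (~p1).
So every satisfying assignment has p5 = True.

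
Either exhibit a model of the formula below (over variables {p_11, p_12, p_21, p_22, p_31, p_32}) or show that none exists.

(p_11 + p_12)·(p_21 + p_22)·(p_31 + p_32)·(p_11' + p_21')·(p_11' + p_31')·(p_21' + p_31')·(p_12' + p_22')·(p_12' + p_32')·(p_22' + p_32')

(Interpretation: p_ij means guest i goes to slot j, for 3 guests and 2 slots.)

Case p_11 = 1:
From the singleton clause (p_21'), p_21 = 0.
From the singleton clause (p_22), p_22 = 1.
From the singleton clause (p_31'), p_31 = 0.
From the singleton clause (p_32), p_32 = 1.
Now (p_32') is unsatisfied and unit — conflict.
So p_11 must be the other value — set p_11 = 0.
From the singleton clause (p_12), p_12 = 1.
From the singleton clause (p_22'), p_22 = 0.
From the singleton clause (p_21), p_21 = 1.
From the singleton clause (p_31'), p_31 = 0.
From the singleton clause (p_32), p_32 = 1.
Now (p_32') is unsatisfied and unit — conflict.
Both values of p_11 lead to a conflict.

UNSATISFIABLE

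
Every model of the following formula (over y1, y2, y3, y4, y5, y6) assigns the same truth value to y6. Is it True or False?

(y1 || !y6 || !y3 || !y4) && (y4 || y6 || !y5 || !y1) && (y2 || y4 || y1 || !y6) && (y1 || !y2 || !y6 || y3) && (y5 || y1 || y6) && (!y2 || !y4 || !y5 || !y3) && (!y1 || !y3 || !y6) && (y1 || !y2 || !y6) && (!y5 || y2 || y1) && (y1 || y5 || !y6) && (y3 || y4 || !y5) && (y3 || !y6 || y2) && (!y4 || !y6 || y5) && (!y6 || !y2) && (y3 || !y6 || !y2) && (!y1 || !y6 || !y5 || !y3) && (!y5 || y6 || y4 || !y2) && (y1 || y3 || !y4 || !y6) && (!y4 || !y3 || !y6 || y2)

Suppose y6 = true.
(!y2) alone gives y2 = false.
(y3) alone gives y3 = true.
(!y1) alone gives y1 = false.
(!y4) alone gives y4 = false.
Now (y4) is unsatisfied and unit — conflict.
So every satisfying assignment has y6 = False.

False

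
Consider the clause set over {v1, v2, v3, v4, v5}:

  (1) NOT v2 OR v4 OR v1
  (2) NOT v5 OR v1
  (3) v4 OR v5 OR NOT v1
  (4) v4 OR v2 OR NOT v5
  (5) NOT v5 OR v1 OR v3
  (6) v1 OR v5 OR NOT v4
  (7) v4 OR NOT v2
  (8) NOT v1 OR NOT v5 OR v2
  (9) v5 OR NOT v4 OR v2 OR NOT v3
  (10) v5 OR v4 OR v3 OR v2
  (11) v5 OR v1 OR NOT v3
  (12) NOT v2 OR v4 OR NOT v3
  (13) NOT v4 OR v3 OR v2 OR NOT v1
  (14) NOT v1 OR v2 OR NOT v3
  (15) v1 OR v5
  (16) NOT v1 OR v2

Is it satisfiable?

Yes

Suppose v5 = false.
(v1) alone gives v1 = true.
(v4) alone gives v4 = true.
(v2) alone gives v2 = true.
Every clause is now satisfied; v3 is unconstrained.
A satisfying assignment: v1=true, v2=true, v3=true, v4=true, v5=false.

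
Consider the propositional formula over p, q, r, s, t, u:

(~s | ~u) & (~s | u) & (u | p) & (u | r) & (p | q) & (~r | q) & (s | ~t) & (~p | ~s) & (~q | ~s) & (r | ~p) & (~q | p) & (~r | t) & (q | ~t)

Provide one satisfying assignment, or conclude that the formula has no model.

Branch on s: set s = 0.
From the singleton clause (~t), t = 0.
From the singleton clause (~r), r = 0.
From the singleton clause (u), u = 1.
From the singleton clause (~p), p = 0.
From the singleton clause (q), q = 1.
That conflicts with the unit clause (~q).
Undo s and try s = 1.
From the singleton clause (~u), u = 0.
That conflicts with the unit clause (u).
Either choice for s ends in contradiction.

UNSATISFIABLE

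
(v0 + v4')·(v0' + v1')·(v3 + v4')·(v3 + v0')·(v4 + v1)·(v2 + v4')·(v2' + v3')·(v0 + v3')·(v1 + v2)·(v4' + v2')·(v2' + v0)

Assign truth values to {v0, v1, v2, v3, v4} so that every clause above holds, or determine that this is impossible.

Suppose v0 = 0.
The clause (v4') is unit, so v4 = 0.
The clause (v1) is unit, so v1 = 1.
The clause (v3') is unit, so v3 = 0.
The clause (v2') is unit, so v2 = 0.
This assignment satisfies each clause.

v0=0,  v1=1,  v2=0,  v3=0,  v4=0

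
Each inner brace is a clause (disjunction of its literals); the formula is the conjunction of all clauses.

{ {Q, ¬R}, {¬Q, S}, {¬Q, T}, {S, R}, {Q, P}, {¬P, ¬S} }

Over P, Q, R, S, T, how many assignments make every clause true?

There are 2^5 = 32 truth assignments over (P, Q, R, S, T).
Split on T. With T = True, the clauses containing T are satisfied and ¬T drops from the rest; 2 of the 2^4 = 16 assignments to the other variables satisfy what remains.
With T = False, by the same count on the reduced clause set, 0 assignments work.
Total: 2 + 0 = 2.

2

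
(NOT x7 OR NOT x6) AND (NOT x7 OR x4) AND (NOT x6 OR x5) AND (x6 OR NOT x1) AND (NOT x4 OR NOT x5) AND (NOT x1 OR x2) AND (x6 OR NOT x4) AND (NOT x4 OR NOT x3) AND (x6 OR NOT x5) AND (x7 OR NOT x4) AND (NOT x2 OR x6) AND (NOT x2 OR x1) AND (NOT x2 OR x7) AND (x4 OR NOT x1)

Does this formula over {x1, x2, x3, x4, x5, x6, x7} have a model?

Case x7 = false:
(NOT x4) alone gives x4 = false.
(NOT x2) alone gives x2 = false.
(NOT x1) alone gives x1 = false.
Case x6 = true:
(x5) alone gives x5 = true.
All clauses hold; x3 can take either value.
A satisfying assignment: x1 ↦ false,  x2 ↦ false,  x3 ↦ true,  x4 ↦ false,  x5 ↦ true,  x6 ↦ true,  x7 ↦ false.

Yes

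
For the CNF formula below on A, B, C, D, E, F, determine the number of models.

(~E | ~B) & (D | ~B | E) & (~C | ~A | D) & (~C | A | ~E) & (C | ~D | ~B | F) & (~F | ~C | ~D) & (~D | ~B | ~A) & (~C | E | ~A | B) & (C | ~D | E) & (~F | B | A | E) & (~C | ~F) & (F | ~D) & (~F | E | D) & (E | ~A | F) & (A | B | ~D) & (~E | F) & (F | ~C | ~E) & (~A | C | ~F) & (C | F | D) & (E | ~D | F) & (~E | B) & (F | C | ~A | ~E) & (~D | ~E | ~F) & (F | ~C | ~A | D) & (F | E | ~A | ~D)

There are 2^6 = 64 truth assignments over (A, B, C, D, E, F).
Split on F. With F = 1, the clauses containing F are satisfied and ~F drops from the rest; 0 of the 2^5 = 32 assignments to the other variables satisfy what remains.
With F = 0, by the same count on the reduced clause set, 1 assignment works.
(One model: A=F, B=F, C=T, D=F, E=F, F=F.)
Total: 0 + 1 = 1.

1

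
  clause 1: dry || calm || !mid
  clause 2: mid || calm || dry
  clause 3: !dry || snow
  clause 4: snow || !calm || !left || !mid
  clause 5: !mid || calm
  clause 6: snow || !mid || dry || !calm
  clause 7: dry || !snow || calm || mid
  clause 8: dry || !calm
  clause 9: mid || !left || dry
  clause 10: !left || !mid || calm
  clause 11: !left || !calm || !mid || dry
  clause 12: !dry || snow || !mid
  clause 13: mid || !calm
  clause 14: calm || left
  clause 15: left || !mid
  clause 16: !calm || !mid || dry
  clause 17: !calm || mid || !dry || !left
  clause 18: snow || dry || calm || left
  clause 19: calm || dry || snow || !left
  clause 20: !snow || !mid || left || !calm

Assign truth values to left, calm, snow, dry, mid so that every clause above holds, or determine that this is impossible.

left ↦ true,  calm ↦ false,  snow ↦ true,  dry ↦ true,  mid ↦ false

Branch on dry: set dry = true.
The clause (snow) is unit, so snow = true.
Branch on mid: set mid = false.
The clause (!calm) is unit, so calm = false.
The clause (left) is unit, so left = true.
Every clause now holds.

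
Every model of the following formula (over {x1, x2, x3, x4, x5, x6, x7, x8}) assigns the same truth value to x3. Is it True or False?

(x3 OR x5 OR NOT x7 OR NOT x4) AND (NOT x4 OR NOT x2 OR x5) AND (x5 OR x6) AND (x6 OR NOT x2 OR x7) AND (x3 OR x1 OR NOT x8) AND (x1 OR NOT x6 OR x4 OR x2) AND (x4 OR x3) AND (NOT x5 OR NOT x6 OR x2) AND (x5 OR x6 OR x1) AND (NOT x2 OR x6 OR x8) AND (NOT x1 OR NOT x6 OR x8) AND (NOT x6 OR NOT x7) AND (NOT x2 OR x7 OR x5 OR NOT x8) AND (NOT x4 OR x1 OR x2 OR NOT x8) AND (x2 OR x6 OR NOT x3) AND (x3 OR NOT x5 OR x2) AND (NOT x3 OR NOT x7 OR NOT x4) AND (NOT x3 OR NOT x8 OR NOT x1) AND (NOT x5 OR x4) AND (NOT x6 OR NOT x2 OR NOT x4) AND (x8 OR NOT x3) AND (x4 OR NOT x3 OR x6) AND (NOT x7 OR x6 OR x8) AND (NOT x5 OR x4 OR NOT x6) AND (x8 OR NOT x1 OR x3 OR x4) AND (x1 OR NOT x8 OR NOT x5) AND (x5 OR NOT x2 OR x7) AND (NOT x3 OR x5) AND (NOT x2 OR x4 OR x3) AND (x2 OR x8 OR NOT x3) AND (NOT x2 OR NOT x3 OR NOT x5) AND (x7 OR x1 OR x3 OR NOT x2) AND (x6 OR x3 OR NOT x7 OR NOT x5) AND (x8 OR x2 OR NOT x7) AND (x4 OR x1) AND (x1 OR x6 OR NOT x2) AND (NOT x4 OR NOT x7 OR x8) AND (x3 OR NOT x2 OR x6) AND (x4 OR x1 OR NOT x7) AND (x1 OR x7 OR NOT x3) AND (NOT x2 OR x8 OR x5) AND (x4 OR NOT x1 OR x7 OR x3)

Suppose x3 = true.
(x8) alone gives x8 = true.
(NOT x1) alone gives x1 = false.
(NOT x5) alone gives x5 = false.
Now (x5) is unsatisfied and unit — conflict.
So every satisfying assignment has x3 = False.

False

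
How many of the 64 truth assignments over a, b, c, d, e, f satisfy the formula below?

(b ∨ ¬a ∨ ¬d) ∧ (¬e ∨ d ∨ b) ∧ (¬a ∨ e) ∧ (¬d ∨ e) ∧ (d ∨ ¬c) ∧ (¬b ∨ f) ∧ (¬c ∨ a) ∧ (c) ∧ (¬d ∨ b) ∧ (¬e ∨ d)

There are 2^6 = 64 truth assignments over (a, b, c, d, e, f).
Split on f. With f = True, the clauses containing f are satisfied and ¬f drops from the rest; 1 of the 2^5 = 32 assignments to the other variables satisfy what remains.
With f = False, by the same count on the reduced clause set, 0 assignments work.
Total: 1 + 0 = 1.

1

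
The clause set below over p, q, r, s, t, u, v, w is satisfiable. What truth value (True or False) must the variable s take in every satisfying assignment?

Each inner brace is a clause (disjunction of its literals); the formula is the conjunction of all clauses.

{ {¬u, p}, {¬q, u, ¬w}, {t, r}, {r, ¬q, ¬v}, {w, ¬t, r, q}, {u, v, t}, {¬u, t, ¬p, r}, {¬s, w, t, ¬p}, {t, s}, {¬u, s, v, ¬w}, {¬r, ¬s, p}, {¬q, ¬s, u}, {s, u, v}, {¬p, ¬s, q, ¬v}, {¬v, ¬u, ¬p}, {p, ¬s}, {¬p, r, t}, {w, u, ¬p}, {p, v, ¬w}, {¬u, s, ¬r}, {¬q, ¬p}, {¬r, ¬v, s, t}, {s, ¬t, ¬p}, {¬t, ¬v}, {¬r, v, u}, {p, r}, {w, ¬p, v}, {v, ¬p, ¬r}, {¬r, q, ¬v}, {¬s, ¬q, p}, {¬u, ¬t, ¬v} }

Suppose s = False.
Unit clause (t) forces t = True.
Unit clause (¬p) forces p = False.
Unit clause (¬u) forces u = False.
Unit clause (v) forces v = True.
But (¬v) is also a unit clause — contradiction.
So every satisfying assignment has s = True.

True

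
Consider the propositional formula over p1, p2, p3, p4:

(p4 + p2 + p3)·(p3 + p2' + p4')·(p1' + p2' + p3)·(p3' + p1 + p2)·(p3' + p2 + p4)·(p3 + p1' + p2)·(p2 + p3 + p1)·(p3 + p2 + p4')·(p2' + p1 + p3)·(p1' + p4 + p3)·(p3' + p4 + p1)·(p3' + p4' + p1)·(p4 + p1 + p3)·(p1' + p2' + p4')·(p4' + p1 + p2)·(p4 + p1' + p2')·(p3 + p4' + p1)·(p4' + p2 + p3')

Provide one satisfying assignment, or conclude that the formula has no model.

Case p4 = 1:
Case p3 = 1:
From the singleton clause (p1), p1 = 1.
From the singleton clause (p2'), p2 = 0.
Now (p2) is unsatisfied and unit — conflict.
So p3 must be the other value — set p3 = 0.
From the singleton clause (p2'), p2 = 0.
Now (p2) is unsatisfied and unit — conflict.
Either choice for p3 ends in contradiction.
So p4 must be the other value — set p4 = 0.
Case p2 = 1:
From the singleton clause (p1'), p1 = 0.
From the singleton clause (p3), p3 = 1.
Now (p3') is unsatisfied and unit — conflict.
So p2 must be the other value — set p2 = 0.
From the singleton clause (p3), p3 = 1.
Now (p3') is unsatisfied and unit — conflict.
Either choice for p2 ends in contradiction.
Either choice for p4 ends in contradiction.

UNSATISFIABLE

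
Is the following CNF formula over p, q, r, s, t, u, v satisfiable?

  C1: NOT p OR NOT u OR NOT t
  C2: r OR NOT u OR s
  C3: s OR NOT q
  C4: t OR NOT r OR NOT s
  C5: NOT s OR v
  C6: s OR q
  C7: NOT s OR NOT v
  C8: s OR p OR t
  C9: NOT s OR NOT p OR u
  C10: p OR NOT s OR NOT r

Suppose s = true.
The clause (v) is unit, so v = true.
Now (NOT v) is unsatisfied and unit — conflict.
Backtrack on s: now try s = false.
The clause (NOT q) is unit, so q = false.
Now (q) is unsatisfied and unit — conflict.
Both values of s lead to a conflict.
No assignment satisfies every clause.

No, unsatisfiable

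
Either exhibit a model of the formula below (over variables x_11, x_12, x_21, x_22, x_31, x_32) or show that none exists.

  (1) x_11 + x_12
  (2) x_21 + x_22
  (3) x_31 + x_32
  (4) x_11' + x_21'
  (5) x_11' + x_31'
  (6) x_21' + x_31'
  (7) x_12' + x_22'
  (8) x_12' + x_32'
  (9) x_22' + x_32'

Case x_11 = 1:
Unit clause (x_21') forces x_21 = 0.
Unit clause (x_22) forces x_22 = 1.
Unit clause (x_31') forces x_31 = 0.
Unit clause (x_32) forces x_32 = 1.
But (x_32') is also a unit clause — contradiction.
So x_11 must be the other value — set x_11 = 0.
Unit clause (x_12) forces x_12 = 1.
Unit clause (x_22') forces x_22 = 0.
Unit clause (x_21) forces x_21 = 1.
Unit clause (x_31') forces x_31 = 0.
Unit clause (x_32) forces x_32 = 1.
But (x_32') is also a unit clause — contradiction.
Both values of x_11 lead to a conflict.

UNSATISFIABLE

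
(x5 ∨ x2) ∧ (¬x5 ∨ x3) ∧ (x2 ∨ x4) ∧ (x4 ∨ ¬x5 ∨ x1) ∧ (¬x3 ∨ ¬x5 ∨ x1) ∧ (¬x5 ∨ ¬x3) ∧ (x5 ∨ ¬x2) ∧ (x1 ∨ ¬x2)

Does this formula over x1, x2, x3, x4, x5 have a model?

Try x5 = True.
The clause (x3) is unit, so x3 = True.
But (¬x3) is also a unit clause — contradiction.
Undo x5 and try x5 = False.
The clause (x2) is unit, so x2 = True.
But (¬x2) is also a unit clause — contradiction.
Neither x5 = True nor x5 = False works.
No assignment satisfies every clause.

Unsatisfiable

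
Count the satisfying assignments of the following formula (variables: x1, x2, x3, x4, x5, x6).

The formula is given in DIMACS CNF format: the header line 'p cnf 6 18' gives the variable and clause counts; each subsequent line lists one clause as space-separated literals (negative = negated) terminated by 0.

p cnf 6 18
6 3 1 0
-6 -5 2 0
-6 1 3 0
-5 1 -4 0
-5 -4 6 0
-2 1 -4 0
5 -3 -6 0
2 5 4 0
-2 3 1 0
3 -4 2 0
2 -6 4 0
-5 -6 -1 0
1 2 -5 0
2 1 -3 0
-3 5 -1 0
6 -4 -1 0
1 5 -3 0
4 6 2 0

There are 2^6 = 64 truth assignments over (x1, x2, x3, x4, x5, x6).
Split on x2. With x2 = True, the clauses containing x2 are satisfied and ¬x2 drops from the rest; 7 of the 2^5 = 32 assignments to the other variables satisfy what remains.
With x2 = False, by the same count on the reduced clause set, 0 assignments work.
(One model: x1=F, x2=T, x3=T, x4=F, x5=T, x6=F.)
Total: 7 + 0 = 7.

7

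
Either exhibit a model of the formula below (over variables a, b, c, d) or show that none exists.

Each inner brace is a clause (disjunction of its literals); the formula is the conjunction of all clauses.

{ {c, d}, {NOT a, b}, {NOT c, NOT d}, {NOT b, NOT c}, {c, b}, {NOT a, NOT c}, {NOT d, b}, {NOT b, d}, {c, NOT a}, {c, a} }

a=false, b=false, c=true, d=false

Try c = true.
Unit clause (NOT d) forces d = false.
Unit clause (NOT b) forces b = false.
Unit clause (NOT a) forces a = false.
This assignment satisfies each clause.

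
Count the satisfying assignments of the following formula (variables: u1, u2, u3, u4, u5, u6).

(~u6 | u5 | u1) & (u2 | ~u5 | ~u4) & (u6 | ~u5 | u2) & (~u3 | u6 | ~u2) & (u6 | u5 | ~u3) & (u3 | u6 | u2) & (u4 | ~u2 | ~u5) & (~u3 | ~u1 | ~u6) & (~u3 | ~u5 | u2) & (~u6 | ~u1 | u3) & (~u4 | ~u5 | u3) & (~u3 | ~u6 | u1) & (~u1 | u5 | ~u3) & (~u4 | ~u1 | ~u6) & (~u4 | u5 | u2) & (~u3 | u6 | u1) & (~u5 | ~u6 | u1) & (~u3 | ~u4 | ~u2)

4

There are 2^6 = 64 truth assignments over (u1, u2, u3, u4, u5, u6).
Split on u5. With u5 = 1, the clauses containing u5 are satisfied and ~u5 drops from the rest; 0 of the 2^5 = 32 assignments to the other variables satisfy what remains.
With u5 = 0, by the same count on the reduced clause set, 4 assignments work.
(One model: u1=F, u2=T, u3=F, u4=F, u5=F, u6=F.)
Total: 0 + 4 = 4.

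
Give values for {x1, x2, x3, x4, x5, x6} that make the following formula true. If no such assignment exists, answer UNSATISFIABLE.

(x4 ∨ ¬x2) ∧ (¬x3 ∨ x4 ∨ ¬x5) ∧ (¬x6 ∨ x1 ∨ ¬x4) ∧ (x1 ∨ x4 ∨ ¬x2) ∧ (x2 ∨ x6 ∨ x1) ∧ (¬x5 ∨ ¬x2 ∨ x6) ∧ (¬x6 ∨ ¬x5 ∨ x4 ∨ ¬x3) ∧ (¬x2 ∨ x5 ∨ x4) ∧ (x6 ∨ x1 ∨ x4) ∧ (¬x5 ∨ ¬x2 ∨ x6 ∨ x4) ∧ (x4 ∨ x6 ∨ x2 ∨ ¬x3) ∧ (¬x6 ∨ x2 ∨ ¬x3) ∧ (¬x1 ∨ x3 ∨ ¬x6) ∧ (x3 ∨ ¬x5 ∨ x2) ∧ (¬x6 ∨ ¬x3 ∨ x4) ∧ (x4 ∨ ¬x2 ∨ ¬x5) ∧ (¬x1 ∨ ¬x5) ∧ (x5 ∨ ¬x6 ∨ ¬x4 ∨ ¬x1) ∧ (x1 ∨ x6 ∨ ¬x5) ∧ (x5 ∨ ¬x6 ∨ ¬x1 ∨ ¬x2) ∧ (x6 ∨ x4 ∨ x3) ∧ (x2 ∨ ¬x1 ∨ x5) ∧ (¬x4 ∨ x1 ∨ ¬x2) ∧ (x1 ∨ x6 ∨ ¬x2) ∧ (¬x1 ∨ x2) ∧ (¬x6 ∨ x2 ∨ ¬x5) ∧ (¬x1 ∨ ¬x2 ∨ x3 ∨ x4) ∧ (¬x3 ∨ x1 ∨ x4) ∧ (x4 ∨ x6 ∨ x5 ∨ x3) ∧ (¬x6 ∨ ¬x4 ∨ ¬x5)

Branch on x4: set x4 = False.
(¬x2) alone gives x2 = False.
(¬x1) alone gives x1 = False.
(x6) alone gives x6 = True.
(¬x3) alone gives x3 = False.
(¬x5) alone gives x5 = False.
Every clause now holds.

x1=False,  x2=False,  x3=False,  x4=False,  x5=False,  x6=True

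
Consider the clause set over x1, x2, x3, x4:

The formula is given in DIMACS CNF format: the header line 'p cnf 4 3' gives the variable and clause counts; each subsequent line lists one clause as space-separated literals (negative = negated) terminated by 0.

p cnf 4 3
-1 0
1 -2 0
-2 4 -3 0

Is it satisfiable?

Satisfiable

Unit clause (¬x1) forces x1 = False.
Unit clause (¬x2) forces x2 = False.
No clause remains; x3, x4 are free.
A satisfying assignment: x1: False, x2: False, x3: True, x4: True.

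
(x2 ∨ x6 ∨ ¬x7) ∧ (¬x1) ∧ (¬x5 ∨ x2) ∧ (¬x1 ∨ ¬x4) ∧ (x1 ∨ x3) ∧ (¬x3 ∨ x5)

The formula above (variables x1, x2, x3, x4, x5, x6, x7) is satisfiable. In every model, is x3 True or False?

True

Suppose x3 = False.
(¬x1) alone gives x1 = False.
That conflicts with the unit clause (x1).
So every satisfying assignment has x3 = True.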